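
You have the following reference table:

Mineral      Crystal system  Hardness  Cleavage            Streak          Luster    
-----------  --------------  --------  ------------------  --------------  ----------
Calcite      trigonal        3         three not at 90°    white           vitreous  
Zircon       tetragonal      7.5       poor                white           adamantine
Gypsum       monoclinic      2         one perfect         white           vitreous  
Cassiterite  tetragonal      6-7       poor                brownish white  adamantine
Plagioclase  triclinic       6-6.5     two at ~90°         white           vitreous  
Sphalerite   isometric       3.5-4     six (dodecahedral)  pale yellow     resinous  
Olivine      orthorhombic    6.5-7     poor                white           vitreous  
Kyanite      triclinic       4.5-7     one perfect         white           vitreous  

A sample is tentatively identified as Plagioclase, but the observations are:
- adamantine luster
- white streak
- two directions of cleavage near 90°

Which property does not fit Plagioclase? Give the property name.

luster

Adamantine luster: Plagioclase has vitreous luster — outside the reference range.
White streak: Plagioclase has white streak — within range.
Two directions of cleavage near 90°: Plagioclase has cleavage two at ~90° — within range.
The luster is the one property that does not fit.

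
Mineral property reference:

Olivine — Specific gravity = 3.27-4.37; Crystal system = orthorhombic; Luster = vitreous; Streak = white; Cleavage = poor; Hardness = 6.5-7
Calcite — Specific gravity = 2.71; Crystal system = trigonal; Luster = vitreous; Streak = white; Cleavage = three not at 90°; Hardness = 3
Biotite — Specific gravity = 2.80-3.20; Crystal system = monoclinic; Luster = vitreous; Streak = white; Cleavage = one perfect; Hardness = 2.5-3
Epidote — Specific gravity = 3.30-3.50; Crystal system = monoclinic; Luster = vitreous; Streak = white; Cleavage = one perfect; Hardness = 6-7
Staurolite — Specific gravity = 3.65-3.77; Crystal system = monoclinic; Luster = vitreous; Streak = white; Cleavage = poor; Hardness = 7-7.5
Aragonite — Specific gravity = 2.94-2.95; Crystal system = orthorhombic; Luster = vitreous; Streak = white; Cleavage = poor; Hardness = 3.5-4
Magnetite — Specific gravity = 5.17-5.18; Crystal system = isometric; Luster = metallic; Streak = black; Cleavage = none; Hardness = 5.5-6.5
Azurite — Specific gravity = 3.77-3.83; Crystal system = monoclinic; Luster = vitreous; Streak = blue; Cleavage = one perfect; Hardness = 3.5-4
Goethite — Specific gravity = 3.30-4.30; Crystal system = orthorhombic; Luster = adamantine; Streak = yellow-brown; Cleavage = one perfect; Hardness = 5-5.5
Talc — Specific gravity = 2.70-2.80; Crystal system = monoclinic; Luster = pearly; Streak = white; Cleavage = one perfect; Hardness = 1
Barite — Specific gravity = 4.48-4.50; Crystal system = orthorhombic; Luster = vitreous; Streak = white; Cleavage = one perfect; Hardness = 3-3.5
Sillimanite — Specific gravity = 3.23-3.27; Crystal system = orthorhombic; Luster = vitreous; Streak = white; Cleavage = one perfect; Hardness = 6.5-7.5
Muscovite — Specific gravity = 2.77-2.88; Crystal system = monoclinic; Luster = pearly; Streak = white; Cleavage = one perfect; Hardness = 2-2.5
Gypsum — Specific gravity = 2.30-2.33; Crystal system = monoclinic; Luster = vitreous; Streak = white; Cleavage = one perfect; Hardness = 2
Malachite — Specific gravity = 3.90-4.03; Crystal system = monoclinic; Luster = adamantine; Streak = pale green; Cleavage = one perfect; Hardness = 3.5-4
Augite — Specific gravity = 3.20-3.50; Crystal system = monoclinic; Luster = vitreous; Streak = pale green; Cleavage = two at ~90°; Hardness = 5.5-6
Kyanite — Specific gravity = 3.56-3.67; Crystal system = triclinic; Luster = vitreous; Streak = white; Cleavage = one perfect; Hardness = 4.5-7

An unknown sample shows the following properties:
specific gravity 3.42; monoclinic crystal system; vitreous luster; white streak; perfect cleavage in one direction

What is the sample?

Epidote

Specific gravity 3.42 — only Olivine, Epidote, Goethite, Augite remain.
Monoclinic crystal system rules out Olivine, Goethite.
Vitreous luster — all remaining candidates fit.
White streak is inconsistent with Augite.
Perfect cleavage in one direction — every remaining candidate is consistent.
Epidote is the sole remaining match.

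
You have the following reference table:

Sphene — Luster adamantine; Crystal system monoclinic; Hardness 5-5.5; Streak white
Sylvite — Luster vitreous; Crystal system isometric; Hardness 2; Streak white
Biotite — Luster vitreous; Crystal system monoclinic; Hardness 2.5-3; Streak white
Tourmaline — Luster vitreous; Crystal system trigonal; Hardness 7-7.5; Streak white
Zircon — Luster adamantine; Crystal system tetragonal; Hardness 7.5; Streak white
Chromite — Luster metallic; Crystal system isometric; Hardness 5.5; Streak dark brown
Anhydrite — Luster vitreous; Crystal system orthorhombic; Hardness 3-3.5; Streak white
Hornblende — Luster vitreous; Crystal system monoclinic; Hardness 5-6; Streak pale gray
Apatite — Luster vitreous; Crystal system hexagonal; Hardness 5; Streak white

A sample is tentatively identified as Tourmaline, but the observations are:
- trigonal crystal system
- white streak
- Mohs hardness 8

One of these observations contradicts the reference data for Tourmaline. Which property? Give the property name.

hardness

Trigonal crystal system: Tourmaline has trigonal system — matches.
White streak: Tourmaline has white streak — matches.
Mohs hardness 8: Tourmaline has hardness 7-7.5 — outside the reference range.
Everything matches except the hardness.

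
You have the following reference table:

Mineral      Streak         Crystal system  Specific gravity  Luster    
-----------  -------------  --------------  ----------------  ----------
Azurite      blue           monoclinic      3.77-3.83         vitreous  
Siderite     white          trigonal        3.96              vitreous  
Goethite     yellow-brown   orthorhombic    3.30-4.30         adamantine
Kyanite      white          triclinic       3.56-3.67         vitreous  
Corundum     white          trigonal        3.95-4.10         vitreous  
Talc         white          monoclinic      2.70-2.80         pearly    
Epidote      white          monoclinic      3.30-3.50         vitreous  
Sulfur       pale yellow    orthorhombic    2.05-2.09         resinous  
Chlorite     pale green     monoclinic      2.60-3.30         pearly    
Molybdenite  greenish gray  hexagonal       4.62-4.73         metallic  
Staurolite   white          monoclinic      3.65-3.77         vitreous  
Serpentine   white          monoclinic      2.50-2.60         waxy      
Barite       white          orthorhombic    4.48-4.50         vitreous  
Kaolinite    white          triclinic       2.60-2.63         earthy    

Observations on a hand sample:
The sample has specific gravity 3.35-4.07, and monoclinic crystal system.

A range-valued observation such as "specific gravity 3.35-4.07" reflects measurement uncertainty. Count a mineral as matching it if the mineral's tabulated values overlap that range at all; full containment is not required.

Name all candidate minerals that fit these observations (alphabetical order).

Azurite, Epidote, Staurolite

Specific gravity 3.35-4.07: Azurite, Siderite, Goethite, Kyanite, Corundum, Epidote, Staurolite remain.
Monoclinic crystal system: narrows the field to Azurite, Epidote, Staurolite.
Remaining candidates: Azurite, Epidote, Staurolite.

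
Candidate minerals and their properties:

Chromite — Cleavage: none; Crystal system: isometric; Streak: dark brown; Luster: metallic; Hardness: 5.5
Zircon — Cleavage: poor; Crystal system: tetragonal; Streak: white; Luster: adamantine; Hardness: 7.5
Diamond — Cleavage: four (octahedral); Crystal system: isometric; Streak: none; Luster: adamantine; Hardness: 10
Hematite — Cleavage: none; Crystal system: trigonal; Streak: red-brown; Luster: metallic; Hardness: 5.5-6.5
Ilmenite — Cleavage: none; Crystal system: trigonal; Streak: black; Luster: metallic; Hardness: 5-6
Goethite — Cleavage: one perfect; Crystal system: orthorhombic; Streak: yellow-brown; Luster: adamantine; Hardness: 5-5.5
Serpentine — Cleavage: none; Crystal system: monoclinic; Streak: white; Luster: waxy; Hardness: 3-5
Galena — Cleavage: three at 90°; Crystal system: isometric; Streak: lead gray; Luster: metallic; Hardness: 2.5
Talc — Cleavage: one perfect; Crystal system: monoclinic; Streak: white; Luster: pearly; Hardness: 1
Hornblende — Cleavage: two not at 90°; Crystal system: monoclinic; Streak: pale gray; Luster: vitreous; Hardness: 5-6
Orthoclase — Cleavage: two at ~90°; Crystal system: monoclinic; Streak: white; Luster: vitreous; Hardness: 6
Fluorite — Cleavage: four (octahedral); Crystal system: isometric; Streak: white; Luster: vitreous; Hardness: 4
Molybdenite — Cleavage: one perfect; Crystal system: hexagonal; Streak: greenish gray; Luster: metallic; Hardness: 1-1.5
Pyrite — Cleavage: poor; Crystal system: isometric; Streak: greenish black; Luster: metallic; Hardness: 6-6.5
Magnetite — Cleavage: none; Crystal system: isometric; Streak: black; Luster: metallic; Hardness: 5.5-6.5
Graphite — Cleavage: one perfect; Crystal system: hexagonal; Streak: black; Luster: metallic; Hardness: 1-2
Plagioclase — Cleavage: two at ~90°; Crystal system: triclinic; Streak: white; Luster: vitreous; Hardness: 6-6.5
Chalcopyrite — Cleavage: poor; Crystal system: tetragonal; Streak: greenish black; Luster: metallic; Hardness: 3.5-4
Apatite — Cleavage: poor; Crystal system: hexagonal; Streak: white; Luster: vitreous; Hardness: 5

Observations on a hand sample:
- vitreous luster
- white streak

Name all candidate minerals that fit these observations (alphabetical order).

Vitreous luster: leaves Hornblende, Orthoclase, Fluorite, Plagioclase, Apatite.
White streak eliminates Hornblende.
Remaining candidates: Apatite, Fluorite, Orthoclase, Plagioclase.

Apatite, Fluorite, Orthoclase, Plagioclase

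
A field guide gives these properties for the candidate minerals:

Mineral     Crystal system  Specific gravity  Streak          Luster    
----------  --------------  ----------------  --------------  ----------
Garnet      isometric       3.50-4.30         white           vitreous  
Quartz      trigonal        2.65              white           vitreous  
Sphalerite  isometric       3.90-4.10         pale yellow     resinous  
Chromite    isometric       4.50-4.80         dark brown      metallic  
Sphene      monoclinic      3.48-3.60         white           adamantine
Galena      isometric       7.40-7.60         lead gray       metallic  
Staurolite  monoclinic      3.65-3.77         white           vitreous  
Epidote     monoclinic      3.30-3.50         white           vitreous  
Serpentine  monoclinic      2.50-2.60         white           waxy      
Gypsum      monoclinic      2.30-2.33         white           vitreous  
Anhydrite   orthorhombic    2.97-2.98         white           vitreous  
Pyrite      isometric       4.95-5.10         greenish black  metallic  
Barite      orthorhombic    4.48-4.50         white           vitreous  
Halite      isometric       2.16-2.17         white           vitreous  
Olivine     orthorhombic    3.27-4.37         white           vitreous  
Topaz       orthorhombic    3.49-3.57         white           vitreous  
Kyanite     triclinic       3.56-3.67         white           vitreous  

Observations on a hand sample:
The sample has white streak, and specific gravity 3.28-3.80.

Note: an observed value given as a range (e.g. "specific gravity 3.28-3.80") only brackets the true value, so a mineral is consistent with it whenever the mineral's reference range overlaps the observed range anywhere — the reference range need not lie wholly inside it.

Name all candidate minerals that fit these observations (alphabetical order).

White streak is inconsistent with Sphalerite, Chromite, Galena, Pyrite.
Specific gravity 3.28-3.80 is inconsistent with Quartz, Serpentine, Gypsum, Anhydrite, Barite, Halite.
Consistent with every observation: Epidote, Garnet, Kyanite, Olivine, Sphene, Staurolite, Topaz.

Epidote, Garnet, Kyanite, Olivine, Sphene, Staurolite, Topaz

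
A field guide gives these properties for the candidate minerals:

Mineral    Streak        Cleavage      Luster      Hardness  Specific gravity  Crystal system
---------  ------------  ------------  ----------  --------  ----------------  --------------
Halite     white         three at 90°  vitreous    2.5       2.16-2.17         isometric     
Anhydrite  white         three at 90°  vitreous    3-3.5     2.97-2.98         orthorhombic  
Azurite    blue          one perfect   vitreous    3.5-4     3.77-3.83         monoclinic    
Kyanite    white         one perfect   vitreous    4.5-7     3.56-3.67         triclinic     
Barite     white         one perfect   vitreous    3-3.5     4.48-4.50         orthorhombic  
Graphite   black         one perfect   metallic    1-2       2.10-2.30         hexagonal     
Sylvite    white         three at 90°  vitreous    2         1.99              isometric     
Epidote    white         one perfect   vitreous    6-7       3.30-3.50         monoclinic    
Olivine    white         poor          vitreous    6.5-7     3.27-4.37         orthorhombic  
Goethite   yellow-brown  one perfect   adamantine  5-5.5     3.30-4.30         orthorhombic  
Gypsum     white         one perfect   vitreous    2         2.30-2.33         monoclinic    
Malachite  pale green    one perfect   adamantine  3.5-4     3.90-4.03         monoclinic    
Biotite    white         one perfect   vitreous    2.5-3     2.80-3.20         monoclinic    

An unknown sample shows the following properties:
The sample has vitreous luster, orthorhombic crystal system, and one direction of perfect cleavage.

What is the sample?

Barite

Vitreous luster is inconsistent with Graphite, Goethite, Malachite.
Orthorhombic crystal system — narrows the field to Anhydrite, Barite, Olivine.
One direction of perfect cleavage — only Barite remains.
Only Barite satisfies all observations.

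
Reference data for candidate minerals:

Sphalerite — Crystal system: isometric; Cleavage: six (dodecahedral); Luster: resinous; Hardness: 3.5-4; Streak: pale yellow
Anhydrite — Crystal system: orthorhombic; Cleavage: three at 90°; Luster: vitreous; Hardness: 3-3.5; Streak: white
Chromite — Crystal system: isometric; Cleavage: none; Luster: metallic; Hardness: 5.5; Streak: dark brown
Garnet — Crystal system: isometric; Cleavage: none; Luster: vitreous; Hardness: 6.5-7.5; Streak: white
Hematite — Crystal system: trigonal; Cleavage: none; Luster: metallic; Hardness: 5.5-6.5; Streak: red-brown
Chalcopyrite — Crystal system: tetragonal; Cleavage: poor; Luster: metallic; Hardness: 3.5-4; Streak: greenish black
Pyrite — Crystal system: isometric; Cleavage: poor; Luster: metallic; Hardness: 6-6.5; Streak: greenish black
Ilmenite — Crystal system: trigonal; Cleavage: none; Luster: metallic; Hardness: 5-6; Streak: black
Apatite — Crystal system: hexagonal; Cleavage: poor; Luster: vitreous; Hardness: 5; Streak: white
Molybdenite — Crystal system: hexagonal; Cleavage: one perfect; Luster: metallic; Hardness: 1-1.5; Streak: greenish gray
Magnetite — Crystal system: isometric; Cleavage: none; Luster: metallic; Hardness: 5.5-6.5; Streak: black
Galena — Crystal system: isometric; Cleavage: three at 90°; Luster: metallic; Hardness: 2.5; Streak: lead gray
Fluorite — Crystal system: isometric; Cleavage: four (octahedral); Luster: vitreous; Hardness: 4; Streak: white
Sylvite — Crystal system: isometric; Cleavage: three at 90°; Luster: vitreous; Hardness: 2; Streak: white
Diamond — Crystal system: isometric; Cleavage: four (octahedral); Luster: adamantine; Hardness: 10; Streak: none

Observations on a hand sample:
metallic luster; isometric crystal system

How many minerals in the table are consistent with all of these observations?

Metallic luster — only Chromite, Hematite, Chalcopyrite, Pyrite, Ilmenite, Molybdenite, Magnetite, Galena remain.
Isometric crystal system eliminates Hematite, Chalcopyrite, Ilmenite, Molybdenite.
The minerals that satisfy all observations are Chromite, Galena, Magnetite, Pyrite.
That is 4 minerals.

4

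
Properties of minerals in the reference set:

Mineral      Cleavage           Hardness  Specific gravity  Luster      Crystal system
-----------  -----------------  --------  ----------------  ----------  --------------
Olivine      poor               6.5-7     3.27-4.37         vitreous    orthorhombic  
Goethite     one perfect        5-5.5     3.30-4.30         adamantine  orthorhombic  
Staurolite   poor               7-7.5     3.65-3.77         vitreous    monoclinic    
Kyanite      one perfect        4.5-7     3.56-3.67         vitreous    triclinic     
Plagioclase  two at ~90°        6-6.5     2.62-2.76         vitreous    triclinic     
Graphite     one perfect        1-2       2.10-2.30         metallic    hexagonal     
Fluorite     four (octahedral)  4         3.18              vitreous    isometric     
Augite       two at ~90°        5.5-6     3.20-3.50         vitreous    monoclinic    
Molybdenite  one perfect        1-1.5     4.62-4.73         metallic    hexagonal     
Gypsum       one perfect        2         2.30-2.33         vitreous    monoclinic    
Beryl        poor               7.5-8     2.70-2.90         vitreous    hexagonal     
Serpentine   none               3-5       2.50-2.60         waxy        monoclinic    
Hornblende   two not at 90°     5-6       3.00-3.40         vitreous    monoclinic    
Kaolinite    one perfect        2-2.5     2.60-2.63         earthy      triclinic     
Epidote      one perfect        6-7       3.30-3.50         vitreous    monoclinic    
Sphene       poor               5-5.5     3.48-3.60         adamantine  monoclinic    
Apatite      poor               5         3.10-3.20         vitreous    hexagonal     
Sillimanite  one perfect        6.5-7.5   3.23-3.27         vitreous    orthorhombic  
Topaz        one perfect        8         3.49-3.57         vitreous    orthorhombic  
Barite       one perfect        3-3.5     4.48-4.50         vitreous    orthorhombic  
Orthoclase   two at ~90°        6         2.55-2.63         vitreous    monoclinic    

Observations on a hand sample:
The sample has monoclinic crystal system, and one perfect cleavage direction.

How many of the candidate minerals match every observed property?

2

Monoclinic crystal system: only Staurolite, Augite, Gypsum, Serpentine, Hornblende, Epidote, Sphene, Orthoclase remain.
One perfect cleavage direction: leaves Gypsum, Epidote.
Remaining candidates: Epidote, Gypsum.
That is 2 minerals.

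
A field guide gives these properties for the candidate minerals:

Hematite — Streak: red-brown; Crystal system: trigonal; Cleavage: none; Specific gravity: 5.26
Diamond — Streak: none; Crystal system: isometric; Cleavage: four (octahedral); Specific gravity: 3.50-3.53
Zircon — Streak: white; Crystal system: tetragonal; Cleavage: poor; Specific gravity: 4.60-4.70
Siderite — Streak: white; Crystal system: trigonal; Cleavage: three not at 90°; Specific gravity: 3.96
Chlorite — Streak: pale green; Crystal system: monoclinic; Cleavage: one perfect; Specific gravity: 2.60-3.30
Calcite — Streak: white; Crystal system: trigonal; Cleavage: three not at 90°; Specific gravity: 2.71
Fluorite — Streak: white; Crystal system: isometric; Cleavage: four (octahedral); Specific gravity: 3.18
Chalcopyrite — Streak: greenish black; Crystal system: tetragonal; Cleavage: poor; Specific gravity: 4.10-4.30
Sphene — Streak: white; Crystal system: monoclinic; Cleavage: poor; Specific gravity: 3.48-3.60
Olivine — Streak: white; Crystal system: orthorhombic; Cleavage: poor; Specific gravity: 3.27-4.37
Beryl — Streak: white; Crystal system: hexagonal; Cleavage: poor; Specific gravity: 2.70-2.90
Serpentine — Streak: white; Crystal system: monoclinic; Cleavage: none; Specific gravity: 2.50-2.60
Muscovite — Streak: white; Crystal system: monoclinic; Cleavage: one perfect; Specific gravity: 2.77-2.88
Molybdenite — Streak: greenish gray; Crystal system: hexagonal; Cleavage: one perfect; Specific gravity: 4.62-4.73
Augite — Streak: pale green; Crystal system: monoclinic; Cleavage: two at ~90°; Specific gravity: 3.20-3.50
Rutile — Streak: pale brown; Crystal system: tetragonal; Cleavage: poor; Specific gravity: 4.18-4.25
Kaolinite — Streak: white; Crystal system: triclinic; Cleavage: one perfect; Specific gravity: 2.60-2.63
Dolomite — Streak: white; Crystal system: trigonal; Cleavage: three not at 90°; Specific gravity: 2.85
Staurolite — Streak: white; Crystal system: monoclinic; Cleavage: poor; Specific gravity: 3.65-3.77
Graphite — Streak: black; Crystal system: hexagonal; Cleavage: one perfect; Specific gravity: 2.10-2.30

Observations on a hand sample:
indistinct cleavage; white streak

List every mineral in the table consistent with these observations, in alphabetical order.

Beryl, Olivine, Sphene, Staurolite, Zircon

Indistinct cleavage: only Zircon, Chalcopyrite, Sphene, Olivine, Beryl, Rutile, Staurolite remain.
White streak excludes Chalcopyrite, Rutile.
Remaining candidates: Beryl, Olivine, Sphene, Staurolite, Zircon.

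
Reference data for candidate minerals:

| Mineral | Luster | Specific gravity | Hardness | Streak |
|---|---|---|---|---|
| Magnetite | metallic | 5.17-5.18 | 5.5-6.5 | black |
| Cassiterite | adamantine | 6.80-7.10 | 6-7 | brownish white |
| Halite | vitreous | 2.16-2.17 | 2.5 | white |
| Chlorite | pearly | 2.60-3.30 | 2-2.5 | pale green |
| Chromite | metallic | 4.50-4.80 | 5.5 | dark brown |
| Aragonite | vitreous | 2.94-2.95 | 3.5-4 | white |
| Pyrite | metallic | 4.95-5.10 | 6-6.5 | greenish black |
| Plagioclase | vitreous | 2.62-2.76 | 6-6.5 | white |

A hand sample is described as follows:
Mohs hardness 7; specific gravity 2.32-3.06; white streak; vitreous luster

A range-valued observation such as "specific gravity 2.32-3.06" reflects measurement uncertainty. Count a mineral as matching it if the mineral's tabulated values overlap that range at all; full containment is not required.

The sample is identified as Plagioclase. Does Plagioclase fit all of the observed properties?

Mohs hardness 7 — Plagioclase has hardness 6-6.5; inconsistent.
Specific gravity 2.32-3.06 — matches Plagioclase (SG 2.62-2.76).
White streak — matches Plagioclase (white streak).
Vitreous luster — matches Plagioclase (vitreous luster).
Hardness alone is enough to reject Plagioclase.

No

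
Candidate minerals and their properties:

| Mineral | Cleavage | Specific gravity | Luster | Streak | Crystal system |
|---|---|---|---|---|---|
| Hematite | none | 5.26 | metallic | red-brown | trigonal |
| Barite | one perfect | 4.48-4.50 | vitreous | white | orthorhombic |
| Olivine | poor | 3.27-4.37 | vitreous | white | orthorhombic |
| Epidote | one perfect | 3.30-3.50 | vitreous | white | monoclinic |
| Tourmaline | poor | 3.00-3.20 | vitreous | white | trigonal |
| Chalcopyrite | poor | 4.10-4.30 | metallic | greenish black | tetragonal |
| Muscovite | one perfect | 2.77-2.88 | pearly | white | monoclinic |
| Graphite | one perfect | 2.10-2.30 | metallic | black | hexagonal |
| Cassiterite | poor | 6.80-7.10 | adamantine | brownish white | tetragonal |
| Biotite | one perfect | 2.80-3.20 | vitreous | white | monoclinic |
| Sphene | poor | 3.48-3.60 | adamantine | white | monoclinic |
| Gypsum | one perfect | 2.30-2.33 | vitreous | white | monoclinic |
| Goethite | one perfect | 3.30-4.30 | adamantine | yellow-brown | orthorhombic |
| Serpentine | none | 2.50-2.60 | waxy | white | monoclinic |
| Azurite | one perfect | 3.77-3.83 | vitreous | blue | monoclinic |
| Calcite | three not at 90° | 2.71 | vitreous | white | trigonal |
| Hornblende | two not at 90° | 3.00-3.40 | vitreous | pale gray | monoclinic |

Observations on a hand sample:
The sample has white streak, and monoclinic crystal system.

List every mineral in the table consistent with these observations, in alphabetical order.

White streak — only Barite, Olivine, Epidote, Tourmaline, Muscovite, Biotite, Sphene, Gypsum, Serpentine, Calcite remain.
Monoclinic crystal system rules out Barite, Olivine, Tourmaline, Calcite.
Consistent with every observation: Biotite, Epidote, Gypsum, Muscovite, Serpentine, Sphene.

Biotite, Epidote, Gypsum, Muscovite, Serpentine, Sphene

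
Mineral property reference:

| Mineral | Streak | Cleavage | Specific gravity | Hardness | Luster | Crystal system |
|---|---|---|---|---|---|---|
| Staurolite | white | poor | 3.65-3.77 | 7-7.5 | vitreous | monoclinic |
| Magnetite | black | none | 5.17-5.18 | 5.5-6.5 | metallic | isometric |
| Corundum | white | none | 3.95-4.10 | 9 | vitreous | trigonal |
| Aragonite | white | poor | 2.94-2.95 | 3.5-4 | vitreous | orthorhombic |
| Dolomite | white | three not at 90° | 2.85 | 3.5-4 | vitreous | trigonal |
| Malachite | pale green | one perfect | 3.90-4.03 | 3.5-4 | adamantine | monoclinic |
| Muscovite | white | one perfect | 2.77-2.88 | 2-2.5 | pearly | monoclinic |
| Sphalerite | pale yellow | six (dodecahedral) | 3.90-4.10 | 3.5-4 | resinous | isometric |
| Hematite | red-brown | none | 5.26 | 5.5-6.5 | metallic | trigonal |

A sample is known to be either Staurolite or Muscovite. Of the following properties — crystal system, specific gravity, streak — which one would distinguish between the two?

Crystal system: both monoclinic — identical.
Specific gravity: Staurolite 3.65-3.77, Muscovite 2.77-2.88 — distinct.
Streak: both white — identical.
Specific gravity is the diagnostic property here.

specific gravity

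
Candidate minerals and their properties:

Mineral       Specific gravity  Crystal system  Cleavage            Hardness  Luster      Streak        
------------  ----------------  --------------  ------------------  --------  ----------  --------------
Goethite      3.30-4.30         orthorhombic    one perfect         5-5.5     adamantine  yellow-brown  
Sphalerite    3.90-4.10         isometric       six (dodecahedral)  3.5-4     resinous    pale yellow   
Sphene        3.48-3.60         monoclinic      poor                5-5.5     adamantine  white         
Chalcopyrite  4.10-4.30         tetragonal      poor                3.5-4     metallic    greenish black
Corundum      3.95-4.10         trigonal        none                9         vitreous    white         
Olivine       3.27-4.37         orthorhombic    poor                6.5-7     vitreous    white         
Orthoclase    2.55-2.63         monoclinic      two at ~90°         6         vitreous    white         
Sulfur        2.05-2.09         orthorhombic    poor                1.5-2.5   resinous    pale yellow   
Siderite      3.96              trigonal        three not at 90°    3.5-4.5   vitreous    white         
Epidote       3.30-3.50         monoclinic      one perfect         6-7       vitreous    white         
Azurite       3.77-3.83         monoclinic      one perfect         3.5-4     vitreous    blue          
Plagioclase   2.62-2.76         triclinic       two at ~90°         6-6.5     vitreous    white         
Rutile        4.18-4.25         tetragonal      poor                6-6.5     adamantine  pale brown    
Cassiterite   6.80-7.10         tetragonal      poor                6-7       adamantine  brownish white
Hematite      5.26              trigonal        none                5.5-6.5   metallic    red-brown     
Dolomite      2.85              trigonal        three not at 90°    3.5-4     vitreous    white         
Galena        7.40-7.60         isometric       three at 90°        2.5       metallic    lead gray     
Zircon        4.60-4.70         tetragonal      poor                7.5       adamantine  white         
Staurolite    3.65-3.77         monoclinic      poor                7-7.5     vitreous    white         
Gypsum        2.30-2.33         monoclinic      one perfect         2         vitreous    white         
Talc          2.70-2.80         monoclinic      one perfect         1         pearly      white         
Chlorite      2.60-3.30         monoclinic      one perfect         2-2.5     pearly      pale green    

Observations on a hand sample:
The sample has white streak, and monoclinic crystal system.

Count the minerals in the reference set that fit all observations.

White streak — narrows the field to Sphene, Corundum, Olivine, Orthoclase, Siderite, Epidote, Plagioclase, Dolomite, Zircon, Staurolite, Gypsum, Talc.
Monoclinic crystal system rules out Corundum, Olivine, Siderite, Plagioclase, Dolomite, Zircon.
Remaining candidates: Epidote, Gypsum, Orthoclase, Sphene, Staurolite, Talc.
That is 6 minerals.

6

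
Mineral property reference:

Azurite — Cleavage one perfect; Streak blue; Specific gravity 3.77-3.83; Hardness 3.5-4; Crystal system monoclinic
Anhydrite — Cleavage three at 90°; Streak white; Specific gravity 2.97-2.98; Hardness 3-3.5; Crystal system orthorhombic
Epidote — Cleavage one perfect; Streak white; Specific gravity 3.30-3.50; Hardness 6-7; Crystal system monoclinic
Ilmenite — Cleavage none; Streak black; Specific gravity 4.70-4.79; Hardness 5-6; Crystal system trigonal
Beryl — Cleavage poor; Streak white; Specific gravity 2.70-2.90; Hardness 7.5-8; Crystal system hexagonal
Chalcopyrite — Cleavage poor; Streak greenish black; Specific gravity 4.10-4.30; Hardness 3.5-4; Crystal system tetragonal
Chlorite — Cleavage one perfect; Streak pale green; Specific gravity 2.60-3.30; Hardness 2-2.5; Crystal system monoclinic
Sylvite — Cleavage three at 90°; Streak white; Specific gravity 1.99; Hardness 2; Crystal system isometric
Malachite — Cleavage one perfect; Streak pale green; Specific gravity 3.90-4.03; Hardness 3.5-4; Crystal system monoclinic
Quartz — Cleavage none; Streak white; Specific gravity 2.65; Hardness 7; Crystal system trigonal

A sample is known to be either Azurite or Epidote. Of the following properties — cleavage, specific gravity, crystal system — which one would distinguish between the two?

Cleavage: both one perfect — same for both.
Specific gravity: Azurite 3.77-3.83, Epidote 3.30-3.50 — different.
Crystal system: both monoclinic — same for both.
Of the listed properties, specific gravity is the one that separates them.

specific gravity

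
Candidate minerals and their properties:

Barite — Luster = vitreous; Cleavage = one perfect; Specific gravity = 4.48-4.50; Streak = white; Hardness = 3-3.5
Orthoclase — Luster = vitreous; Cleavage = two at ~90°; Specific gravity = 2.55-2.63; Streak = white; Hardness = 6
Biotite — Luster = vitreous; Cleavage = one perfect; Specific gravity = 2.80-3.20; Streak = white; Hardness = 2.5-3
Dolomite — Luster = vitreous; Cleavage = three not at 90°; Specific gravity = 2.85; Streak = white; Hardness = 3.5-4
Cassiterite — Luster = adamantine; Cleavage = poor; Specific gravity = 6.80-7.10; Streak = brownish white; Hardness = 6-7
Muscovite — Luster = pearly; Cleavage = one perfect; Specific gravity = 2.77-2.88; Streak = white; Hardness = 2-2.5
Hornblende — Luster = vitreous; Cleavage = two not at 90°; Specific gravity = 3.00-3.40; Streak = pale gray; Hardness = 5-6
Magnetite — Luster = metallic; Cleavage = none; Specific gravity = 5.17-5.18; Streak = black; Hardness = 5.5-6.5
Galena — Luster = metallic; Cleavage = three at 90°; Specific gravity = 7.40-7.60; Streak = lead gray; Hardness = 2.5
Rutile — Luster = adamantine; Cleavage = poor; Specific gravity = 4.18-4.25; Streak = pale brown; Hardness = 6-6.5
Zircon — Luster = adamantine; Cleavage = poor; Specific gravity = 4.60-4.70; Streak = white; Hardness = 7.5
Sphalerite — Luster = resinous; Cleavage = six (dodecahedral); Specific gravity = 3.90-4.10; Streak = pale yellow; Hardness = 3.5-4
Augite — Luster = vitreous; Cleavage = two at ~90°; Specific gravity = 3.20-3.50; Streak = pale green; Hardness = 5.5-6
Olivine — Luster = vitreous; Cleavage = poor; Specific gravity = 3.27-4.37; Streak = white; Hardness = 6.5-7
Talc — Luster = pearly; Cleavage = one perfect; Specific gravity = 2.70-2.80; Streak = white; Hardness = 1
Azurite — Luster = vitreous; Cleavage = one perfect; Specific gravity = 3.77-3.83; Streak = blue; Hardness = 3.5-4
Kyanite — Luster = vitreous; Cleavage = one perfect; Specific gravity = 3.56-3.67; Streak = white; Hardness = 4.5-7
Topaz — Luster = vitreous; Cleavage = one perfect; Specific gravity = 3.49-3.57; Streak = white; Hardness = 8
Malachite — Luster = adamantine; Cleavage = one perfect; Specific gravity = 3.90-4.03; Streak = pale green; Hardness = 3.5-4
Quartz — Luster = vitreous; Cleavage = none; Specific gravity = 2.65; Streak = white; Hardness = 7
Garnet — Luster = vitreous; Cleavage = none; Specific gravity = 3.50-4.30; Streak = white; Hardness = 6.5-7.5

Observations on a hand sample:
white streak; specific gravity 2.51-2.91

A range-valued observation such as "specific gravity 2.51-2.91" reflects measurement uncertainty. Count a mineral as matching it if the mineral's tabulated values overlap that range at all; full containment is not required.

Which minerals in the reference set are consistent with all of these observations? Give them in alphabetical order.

White streak — leaves Barite, Orthoclase, Biotite, Dolomite, Muscovite, Zircon, Olivine, Talc, Kyanite, Topaz, Quartz, Garnet.
Specific gravity 2.51-2.91 excludes Barite, Zircon, Olivine, Kyanite, Topaz, Garnet.
The minerals that satisfy all observations are Biotite, Dolomite, Muscovite, Orthoclase, Quartz, Talc.

Biotite, Dolomite, Muscovite, Orthoclase, Quartz, Talc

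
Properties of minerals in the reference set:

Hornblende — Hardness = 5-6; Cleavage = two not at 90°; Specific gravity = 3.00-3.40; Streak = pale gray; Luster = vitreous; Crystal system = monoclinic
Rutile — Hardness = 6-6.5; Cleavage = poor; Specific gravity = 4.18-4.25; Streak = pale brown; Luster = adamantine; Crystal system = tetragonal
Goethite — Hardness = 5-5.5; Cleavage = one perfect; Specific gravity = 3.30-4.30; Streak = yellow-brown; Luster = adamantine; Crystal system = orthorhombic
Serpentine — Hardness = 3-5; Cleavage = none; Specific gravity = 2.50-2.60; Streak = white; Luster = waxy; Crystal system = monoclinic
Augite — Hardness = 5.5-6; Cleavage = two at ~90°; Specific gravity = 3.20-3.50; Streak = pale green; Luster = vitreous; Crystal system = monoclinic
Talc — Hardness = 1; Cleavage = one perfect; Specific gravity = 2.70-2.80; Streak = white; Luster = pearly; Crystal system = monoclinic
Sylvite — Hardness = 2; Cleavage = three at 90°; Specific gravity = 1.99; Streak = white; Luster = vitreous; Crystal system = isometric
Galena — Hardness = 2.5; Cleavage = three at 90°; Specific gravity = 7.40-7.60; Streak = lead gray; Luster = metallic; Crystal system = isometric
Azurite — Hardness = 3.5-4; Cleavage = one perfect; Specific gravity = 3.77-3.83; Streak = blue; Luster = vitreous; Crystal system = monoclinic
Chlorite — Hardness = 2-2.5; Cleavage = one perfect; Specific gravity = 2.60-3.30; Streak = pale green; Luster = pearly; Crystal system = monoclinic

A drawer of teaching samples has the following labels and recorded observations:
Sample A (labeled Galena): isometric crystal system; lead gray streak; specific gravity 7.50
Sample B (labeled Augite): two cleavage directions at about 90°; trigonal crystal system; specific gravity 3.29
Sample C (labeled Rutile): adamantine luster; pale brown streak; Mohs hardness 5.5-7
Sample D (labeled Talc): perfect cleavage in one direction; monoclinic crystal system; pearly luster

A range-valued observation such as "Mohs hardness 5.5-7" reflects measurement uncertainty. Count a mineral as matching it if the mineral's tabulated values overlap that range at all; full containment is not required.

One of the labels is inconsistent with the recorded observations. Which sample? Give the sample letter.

B

Sample A: every observation is compatible with the reference values for Galena.
Sample B: trigonal crystal system is outside the reference for Augite (monoclinic system) — mislabeled.
Sample C: every observation is compatible with the reference values for Rutile.
Sample D: every observation is compatible with the reference values for Talc.
Sample B is the mislabeled one.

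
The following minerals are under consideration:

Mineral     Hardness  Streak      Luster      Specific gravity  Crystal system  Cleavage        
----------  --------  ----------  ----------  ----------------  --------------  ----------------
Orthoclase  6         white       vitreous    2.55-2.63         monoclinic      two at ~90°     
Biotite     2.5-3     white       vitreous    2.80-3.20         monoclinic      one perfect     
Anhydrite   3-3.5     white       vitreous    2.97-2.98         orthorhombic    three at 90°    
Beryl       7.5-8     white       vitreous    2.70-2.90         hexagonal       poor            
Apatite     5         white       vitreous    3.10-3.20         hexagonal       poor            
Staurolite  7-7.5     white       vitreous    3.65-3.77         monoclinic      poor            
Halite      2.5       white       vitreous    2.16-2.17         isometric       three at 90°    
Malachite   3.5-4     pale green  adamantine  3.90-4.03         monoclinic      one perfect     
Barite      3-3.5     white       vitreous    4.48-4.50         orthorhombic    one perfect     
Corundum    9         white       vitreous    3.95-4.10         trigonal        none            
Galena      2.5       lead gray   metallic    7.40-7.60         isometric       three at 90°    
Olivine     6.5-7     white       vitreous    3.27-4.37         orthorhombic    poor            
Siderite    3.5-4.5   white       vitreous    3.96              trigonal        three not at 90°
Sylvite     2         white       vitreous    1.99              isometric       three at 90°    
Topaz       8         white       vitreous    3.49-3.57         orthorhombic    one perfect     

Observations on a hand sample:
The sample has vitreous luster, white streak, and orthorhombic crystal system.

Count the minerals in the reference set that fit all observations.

4

Vitreous luster eliminates Malachite, Galena.
White streak: no further eliminations.
Orthorhombic crystal system: only Anhydrite, Barite, Olivine, Topaz remain.
Consistent with every observation: Anhydrite, Barite, Olivine, Topaz.
That is 4 minerals.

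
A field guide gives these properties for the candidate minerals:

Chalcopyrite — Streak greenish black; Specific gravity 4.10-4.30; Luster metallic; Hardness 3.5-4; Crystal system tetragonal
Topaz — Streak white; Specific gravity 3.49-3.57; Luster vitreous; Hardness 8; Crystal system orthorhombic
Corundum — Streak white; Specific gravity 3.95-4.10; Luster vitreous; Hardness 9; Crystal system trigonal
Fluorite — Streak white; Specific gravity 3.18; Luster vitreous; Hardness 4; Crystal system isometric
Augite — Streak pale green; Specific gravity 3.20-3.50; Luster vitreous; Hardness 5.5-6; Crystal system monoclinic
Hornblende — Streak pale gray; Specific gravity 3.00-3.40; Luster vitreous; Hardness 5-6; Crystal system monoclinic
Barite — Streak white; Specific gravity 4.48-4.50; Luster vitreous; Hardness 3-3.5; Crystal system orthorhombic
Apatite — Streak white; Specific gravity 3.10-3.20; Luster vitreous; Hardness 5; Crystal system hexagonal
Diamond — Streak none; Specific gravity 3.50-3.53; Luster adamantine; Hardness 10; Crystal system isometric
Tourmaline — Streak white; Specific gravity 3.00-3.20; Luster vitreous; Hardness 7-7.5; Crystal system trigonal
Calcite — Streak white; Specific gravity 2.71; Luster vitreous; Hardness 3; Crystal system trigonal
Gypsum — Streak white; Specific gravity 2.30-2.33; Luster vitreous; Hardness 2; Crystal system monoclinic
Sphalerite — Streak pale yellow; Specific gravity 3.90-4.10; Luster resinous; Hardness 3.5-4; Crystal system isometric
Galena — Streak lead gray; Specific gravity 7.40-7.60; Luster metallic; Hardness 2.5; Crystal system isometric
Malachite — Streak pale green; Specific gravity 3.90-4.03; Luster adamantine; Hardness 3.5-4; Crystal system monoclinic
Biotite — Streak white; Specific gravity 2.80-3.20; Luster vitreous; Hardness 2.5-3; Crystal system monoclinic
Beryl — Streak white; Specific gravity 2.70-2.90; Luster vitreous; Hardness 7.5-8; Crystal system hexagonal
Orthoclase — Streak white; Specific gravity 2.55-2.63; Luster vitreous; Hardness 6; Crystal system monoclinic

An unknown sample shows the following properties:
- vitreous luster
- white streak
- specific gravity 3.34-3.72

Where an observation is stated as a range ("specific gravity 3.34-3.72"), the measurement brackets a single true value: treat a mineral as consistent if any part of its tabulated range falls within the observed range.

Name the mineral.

Topaz

Vitreous luster eliminates Chalcopyrite, Diamond, Sphalerite, Galena, Malachite.
White streak excludes Augite, Hornblende.
Specific gravity 3.34-3.72 — only Topaz remains.
Topaz is the sole remaining match.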